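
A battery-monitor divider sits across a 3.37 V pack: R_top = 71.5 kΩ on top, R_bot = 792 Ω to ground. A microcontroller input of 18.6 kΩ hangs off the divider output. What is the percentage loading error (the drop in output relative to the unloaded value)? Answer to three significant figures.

4.04 %

The divider's output (Thévenin) resistance is R_top‖R_bot = 783.3 Ω.
Fractional drop under load = R_th/(R_th + R_L) = 783.3 / (783.3 + 18600) = 0.04041.
So the output falls by 4.04 %.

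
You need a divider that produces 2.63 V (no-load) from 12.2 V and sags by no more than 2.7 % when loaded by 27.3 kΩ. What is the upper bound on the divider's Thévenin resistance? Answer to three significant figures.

Loading drop = R_th/(R_th + R_L) ≤ 0.0270, so R_th ≤ R_L · ε/(1−ε) = 27.3 kΩ × 0.0270/0.9730 = 758 Ω.
(Any R1, R2 with R2/(R1+R2) = 0.216 and R1‖R2 ≤ 758 Ω will meet the spec.)

R_th ≤ 758 Ω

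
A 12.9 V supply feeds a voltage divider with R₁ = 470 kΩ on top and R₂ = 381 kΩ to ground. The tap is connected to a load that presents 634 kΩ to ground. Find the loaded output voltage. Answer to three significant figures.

V_out ≈ 4.34 V

The load sits in parallel with R₂: R₂‖R_L = (381 × 634) / (381 + 634) = 238.0 kΩ.
V_out = 12.9 × 238.0 / (470 + 238.0) = 12.9 × 238.0/708.0 = 4.34 V.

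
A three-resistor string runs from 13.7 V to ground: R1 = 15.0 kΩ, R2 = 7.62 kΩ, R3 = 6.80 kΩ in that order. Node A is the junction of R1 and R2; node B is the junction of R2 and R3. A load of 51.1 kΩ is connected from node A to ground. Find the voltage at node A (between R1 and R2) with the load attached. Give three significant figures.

V ≈ 5.87 V

Below node A the series string R2+R3 = 14.42 kΩ sits in parallel with the 51.1 kΩ load: 11.25 kΩ.
V_A = 13.7 × 11.25/(15.0 + 11.25) = 5.87 V.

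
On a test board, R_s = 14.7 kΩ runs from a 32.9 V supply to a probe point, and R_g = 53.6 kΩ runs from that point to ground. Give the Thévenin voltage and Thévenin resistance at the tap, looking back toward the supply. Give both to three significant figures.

V_th = 25.8 V, R_th = 11.5 kΩ

V_th is the open-circuit tap voltage: 32.9 × 53.6/(14.7 + 53.6) = 25.8 V.
With the supply zeroed, R_s and R_g appear in parallel from the tap: R_th = R_s‖R_g = (14.7 × 53.6)/68.30 = 11.5 kΩ.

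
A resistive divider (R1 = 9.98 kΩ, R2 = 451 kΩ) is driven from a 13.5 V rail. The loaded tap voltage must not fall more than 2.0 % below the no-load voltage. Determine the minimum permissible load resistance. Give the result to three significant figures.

Output resistance R_th = R1‖R2 = (9.98 × 451)/461.0 = 9.764 kΩ.
The fractional drop is R_th/(R_th + R_L); requiring this ≤ 0.0200 gives R_L ≥ R_th(1/0.0200 − 1) = 9.764 × 49.00 = 478 kΩ.

R_L(min) ≈ 478 kΩ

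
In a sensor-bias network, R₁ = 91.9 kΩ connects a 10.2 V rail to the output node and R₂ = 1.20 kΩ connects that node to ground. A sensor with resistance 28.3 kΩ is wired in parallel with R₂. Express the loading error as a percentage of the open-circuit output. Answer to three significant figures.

4.02 %

The divider's output (Thévenin) resistance is R₁‖R₂ = 1.185 kΩ.
Fractional drop under load = R_th/(R_th + R_L) = 1.185 / (1.185 + 28.3) = 0.04017.
So the output falls by 4.02 %.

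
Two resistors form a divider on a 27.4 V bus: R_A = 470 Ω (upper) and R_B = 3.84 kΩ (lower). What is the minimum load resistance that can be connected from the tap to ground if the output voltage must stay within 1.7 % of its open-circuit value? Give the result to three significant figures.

R_L(min) ≈ 24.2 kΩ

Output resistance R_th = R_A‖R_B = (470 × 3840)/4310 = 418.7 Ω.
The fractional drop is R_th/(R_th + R_L); requiring this ≤ 0.0170 gives R_L ≥ R_th(1/0.0170 − 1) = 418.7 × 57.82 = 24.2 kΩ.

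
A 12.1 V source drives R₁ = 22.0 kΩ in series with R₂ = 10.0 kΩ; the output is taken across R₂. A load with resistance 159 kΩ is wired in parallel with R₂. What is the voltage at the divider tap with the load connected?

V_out ≈ 3.62 V

The load sits in parallel with R₂: R₂‖R_L = (10.0 × 159) / (10.0 + 159) = 9.408 kΩ.
V_out = 12.1 × 9.408 / (22.0 + 9.408) = 12.1 × 9.408/31.41 = 3.62 V.
(Unloaded it would have been 3.78 V.)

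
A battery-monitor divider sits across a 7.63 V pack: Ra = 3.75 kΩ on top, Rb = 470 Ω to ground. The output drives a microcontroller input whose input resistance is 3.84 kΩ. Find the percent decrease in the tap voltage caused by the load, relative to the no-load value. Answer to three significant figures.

The divider's output (Thévenin) resistance is Ra‖Rb = 417.7 Ω.
Fractional drop under load = R_th/(R_th + R_L) = 417.7 / (417.7 + 3840) = 0.09809.
So the output falls by 9.81 %.

9.81 %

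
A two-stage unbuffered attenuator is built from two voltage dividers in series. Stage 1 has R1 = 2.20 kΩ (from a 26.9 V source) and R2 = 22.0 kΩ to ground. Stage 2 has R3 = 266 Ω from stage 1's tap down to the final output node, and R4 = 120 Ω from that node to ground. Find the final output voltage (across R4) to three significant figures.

Stage 2 presents R3+R4 = 386.0 Ω as a load on stage 1's tap.
Stage 1's lower leg becomes R2‖(R3+R4) = 379.3 Ω, so V_mid = 26.9 × 379.3/2579 = 3.956 V.
Stage 2 is itself unloaded: V_out = V_mid × R4/(R3+R4) = 3.956 × 120/386.0 = 1.23 V.

V_out ≈ 1.23 V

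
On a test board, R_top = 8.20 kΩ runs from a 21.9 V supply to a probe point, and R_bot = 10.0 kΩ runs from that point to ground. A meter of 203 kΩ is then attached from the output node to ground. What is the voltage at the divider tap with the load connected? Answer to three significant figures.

The load sits in parallel with R_bot: R_bot‖R_L = (10.0 × 203) / (10.0 + 203) = 9.531 kΩ.
V_out = 21.9 × 9.531 / (8.20 + 9.531) = 21.9 × 9.531/17.73 = 11.8 V.

V_out ≈ 11.8 V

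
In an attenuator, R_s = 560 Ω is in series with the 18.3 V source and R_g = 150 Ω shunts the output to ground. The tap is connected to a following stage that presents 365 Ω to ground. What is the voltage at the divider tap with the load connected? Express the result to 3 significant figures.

The load sits in parallel with R_g: R_g‖R_L = (150 × 365) / (150 + 365) = 106.3 Ω.
V_out = 18.3 × 106.3 / (560 + 106.3) = 18.3 × 106.3/666.3 = 2.92 V.
(Unloaded it would have been 3.87 V.)

V_out ≈ 2.92 V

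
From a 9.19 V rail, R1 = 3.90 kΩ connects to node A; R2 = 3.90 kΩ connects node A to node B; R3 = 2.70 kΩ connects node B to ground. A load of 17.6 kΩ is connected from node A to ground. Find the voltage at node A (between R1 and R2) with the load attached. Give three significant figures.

Below node A the series string R2+R3 = 6.600 kΩ sits in parallel with the 17.6 kΩ load: 4.800 kΩ.
V_A = 9.19 × 4.800/(3.90 + 4.800) = 5.07 V.

V ≈ 5.07 V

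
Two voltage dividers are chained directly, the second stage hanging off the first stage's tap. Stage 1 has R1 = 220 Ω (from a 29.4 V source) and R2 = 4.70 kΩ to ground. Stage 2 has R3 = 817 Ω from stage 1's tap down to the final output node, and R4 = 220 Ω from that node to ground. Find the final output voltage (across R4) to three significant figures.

Stage 2 presents R3+R4 = 1037 Ω as a load on stage 1's tap.
Stage 1's lower leg becomes R2‖(R3+R4) = 849.6 Ω, so V_mid = 29.4 × 849.6/1070 = 23.35 V.
Stage 2 is itself unloaded: V_out = V_mid × R4/(R3+R4) = 23.35 × 220/1037 = 4.95 V.

V_out ≈ 4.95 V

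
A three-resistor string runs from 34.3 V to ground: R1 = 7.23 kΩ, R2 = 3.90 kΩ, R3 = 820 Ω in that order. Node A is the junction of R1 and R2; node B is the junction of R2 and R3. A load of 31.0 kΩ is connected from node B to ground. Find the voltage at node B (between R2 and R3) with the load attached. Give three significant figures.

V ≈ 2.30 V

At node B, R3 is in parallel with the load: R3‖R_L = 798.9 Ω.
Below node A the resistance is R2 + (R3‖R_L) = 4699 Ω, so V_A = 34.3 × 4699/11930 = 13.51 V.
Then V_B = V_A × (R3‖R_L)/(R2 + R3‖R_L) = 13.51 × 798.9/4699 = 2.30 V.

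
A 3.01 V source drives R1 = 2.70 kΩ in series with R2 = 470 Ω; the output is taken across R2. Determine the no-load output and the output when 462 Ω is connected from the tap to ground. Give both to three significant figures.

Unloaded: 0.446 V; loaded: 0.239 V

Open-circuit: V = 3.01 × 470/(2700 + 470) = 0.446 V.
With the load, R2 becomes R2‖R_L = 233.0 Ω, so V = 3.01 × 233.0/2933 = 0.239 V.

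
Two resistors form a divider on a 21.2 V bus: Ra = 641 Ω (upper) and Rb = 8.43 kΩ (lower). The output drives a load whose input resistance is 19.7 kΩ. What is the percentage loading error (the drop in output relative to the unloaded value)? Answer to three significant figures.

The divider's output (Thévenin) resistance is Ra‖Rb = 595.7 Ω.
Fractional drop under load = R_th/(R_th + R_L) = 595.7 / (595.7 + 19700) = 0.02935.
So the output falls by 2.94 %.

2.94 %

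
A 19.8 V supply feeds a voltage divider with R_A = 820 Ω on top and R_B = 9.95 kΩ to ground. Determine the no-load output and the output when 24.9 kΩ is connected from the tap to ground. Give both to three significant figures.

Open-circuit: V = 19.8 × 9950/(820 + 9950) = 18.3 V.
With the load, R_B becomes R_B‖R_L = 7109 Ω, so V = 19.8 × 7109/7929 = 17.8 V.

Unloaded: 18.3 V; loaded: 17.8 V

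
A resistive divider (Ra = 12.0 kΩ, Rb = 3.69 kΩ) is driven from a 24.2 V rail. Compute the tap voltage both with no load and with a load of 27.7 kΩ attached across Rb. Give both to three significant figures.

Open-circuit: V = 24.2 × 3.69/(12.0 + 3.69) = 5.69 V.
With the load, Rb becomes Rb‖R_L = 3.256 kΩ, so V = 24.2 × 3.256/15.26 = 5.17 V.

Unloaded: 5.69 V; loaded: 5.17 V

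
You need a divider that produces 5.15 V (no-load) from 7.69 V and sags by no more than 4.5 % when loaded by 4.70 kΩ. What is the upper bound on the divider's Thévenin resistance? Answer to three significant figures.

R_th ≤ 221 Ω

Loading drop = R_th/(R_th + R_L) ≤ 0.0450, so R_th ≤ R_L · ε/(1−ε) = 4.70 kΩ × 0.0450/0.9550 = 221 Ω.
(Any R1, R2 with R2/(R1+R2) = 0.670 and R1‖R2 ≤ 221 Ω will meet the spec.)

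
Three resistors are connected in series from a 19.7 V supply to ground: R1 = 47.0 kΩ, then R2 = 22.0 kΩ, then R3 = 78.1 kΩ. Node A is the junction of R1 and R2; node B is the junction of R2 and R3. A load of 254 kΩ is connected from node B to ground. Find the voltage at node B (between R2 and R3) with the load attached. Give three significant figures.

At node B, R3 is in parallel with the load: R3‖R_L = 59.73 kΩ.
Below node A the resistance is R2 + (R3‖R_L) = 81.73 kΩ, so V_A = 19.7 × 81.73/128.7 = 12.51 V.
Then V_B = V_A × (R3‖R_L)/(R2 + R3‖R_L) = 12.51 × 59.73/81.73 = 9.14 V.

V ≈ 9.14 V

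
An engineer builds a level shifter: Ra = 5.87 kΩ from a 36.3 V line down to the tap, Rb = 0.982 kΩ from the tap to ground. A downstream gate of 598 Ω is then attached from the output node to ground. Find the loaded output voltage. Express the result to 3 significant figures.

The load sits in parallel with Rb: Rb‖R_L = (982 × 598) / (982 + 598) = 371.7 Ω.
V_out = 36.3 × 371.7 / (5870 + 371.7) = 36.3 × 371.7/6242 = 2.16 V.

V_out ≈ 2.16 V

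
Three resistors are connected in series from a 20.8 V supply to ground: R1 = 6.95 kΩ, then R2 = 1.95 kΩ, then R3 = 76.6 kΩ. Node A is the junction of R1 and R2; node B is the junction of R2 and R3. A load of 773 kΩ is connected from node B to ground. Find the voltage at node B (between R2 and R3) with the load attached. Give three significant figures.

V ≈ 18.4 V

At node B, R3 is in parallel with the load: R3‖R_L = 69.69 kΩ.
Below node A the resistance is R2 + (R3‖R_L) = 71.64 kΩ, so V_A = 20.8 × 71.64/78.59 = 18.96 V.
Then V_B = V_A × (R3‖R_L)/(R2 + R3‖R_L) = 18.96 × 69.69/71.64 = 18.4 V.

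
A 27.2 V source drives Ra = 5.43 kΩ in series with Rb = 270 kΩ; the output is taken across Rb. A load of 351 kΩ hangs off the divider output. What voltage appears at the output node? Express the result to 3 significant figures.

V_out ≈ 26.3 V

The load sits in parallel with Rb: Rb‖R_L = (270 × 351) / (270 + 351) = 152.6 kΩ.
V_out = 27.2 × 152.6 / (5.43 + 152.6) = 27.2 × 152.6/158.0 = 26.3 V.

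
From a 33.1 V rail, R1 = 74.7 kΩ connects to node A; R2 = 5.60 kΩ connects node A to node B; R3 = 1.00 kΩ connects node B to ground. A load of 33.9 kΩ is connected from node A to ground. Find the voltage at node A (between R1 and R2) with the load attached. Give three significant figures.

Below node A the series string R2+R3 = 6.600 kΩ sits in parallel with the 33.9 kΩ load: 5.524 kΩ.
V_A = 33.1 × 5.524/(74.7 + 5.524) = 2.28 V.

V ≈ 2.28 V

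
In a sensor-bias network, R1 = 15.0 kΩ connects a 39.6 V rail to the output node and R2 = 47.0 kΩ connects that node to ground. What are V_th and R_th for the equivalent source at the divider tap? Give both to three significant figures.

V_th = 30.0 V, R_th = 11.4 kΩ

V_th is the open-circuit tap voltage: 39.6 × 47.0/(15.0 + 47.0) = 30.0 V.
With the supply zeroed, R1 and R2 appear in parallel from the tap: R_th = R1‖R2 = (15.0 × 47.0)/62.00 = 11.4 kΩ.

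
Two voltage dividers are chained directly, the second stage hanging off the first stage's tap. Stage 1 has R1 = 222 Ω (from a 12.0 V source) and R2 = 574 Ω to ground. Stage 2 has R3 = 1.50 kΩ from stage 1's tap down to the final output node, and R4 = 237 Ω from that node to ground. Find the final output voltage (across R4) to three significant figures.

Stage 2 presents R3+R4 = 1737 Ω as a load on stage 1's tap.
Stage 1's lower leg becomes R2‖(R3+R4) = 431.4 Ω, so V_mid = 12.0 × 431.4/653.4 = 7.923 V.
Stage 2 is itself unloaded: V_out = V_mid × R4/(R3+R4) = 7.923 × 237/1737 = 1.08 V.

V_out ≈ 1.08 V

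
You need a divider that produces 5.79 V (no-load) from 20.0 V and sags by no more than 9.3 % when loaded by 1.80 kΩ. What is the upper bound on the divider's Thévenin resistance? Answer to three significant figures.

Loading drop = R_th/(R_th + R_L) ≤ 0.0930, so R_th ≤ R_L · ε/(1−ε) = 1.80 kΩ × 0.0930/0.9070 = 185 Ω.

R_th ≤ 185 Ω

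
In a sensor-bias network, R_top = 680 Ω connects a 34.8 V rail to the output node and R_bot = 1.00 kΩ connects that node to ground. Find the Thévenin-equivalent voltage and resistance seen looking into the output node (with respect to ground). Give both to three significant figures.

V_th is the open-circuit tap voltage: 34.8 × 1000/(680 + 1000) = 20.7 V.
With the supply zeroed, R_top and R_bot appear in parallel from the tap: R_th = R_top‖R_bot = (680 × 1000)/1680 = 405 Ω.

V_th = 20.7 V, R_th = 405 Ω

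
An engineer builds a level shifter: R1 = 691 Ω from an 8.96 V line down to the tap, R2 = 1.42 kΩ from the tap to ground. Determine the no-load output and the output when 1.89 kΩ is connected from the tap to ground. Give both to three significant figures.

Unloaded: 6.03 V; loaded: 4.84 V

Open-circuit: V = 8.96 × 1420/(691 + 1420) = 6.03 V.
With the load, R2 becomes R2‖R_L = 810.8 Ω, so V = 8.96 × 810.8/1502 = 4.84 V.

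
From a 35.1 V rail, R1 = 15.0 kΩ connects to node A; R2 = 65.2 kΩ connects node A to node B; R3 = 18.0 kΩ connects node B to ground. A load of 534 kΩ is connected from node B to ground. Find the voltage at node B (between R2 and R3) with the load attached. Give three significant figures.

At node B, R3 is in parallel with the load: R3‖R_L = 17.41 kΩ.
Below node A the resistance is R2 + (R3‖R_L) = 82.61 kΩ, so V_A = 35.1 × 82.61/97.61 = 29.71 V.
Then V_B = V_A × (R3‖R_L)/(R2 + R3‖R_L) = 29.71 × 17.41/82.61 = 6.26 V.

V ≈ 6.26 V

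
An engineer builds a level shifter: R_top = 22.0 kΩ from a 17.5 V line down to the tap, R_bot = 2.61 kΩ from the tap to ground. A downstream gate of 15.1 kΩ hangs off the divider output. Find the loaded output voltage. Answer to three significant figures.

V_out ≈ 1.61 V

The load sits in parallel with R_bot: R_bot‖R_L = (2.61 × 15.1) / (2.61 + 15.1) = 2.225 kΩ.
V_out = 17.5 × 2.225 / (22.0 + 2.225) = 17.5 × 2.225/24.23 = 1.61 V.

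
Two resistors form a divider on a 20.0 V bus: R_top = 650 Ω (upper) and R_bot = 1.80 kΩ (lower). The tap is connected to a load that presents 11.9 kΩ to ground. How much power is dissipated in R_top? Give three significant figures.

Total resistance from the source is R_top + (R_bot‖R_L) = 2214 Ω, so I = 20.0/2214 Ω = 9.035 mA.
P = I²·R_top = (9.035 mA)² × 650 Ω = 53.1 mW.

P ≈ 53.1 mW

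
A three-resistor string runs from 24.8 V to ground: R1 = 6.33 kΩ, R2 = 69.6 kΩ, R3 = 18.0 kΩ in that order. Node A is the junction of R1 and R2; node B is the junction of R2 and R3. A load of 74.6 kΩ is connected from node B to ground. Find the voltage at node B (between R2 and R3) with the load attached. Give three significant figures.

At node B, R3 is in parallel with the load: R3‖R_L = 14.50 kΩ.
Below node A the resistance is R2 + (R3‖R_L) = 84.10 kΩ, so V_A = 24.8 × 84.10/90.43 = 23.06 V.
Then V_B = V_A × (R3‖R_L)/(R2 + R3‖R_L) = 23.06 × 14.50/84.10 = 3.98 V.

V ≈ 3.98 V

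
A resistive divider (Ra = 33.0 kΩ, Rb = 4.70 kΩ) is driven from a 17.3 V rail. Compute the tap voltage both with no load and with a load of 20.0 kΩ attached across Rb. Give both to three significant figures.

Unloaded: 2.16 V; loaded: 1.79 V

Open-circuit: V = 17.3 × 4.70/(33.0 + 4.70) = 2.16 V.
With the load, Rb becomes Rb‖R_L = 3.806 kΩ, so V = 17.3 × 3.806/36.81 = 1.79 V.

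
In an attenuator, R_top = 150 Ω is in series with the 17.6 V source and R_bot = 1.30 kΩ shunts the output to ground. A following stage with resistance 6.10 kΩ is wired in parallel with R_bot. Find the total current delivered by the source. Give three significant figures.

R_bot‖R_L = 1072 Ω, so the source sees R_top + R_bot‖R_L = 1222 Ω.
I = 17.6 V / 1222 Ω = 14.4 mA.

I ≈ 14.4 mA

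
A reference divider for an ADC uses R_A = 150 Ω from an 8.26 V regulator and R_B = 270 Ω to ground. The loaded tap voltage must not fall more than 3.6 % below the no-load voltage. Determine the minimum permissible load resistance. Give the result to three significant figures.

R_L(min) ≈ 2.58 kΩ

Output resistance R_th = R_A‖R_B = (150 × 270)/420.0 = 96.43 Ω.
The fractional drop is R_th/(R_th + R_L); requiring this ≤ 0.0360 gives R_L ≥ R_th(1/0.0360 − 1) = 96.43 × 26.78 = 2.58 kΩ.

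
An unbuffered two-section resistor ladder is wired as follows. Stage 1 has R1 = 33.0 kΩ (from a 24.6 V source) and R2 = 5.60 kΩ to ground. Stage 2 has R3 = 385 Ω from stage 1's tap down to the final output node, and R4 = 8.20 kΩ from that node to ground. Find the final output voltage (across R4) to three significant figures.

Stage 2 presents R3+R4 = 8585 Ω as a load on stage 1's tap.
Stage 1's lower leg becomes R2‖(R3+R4) = 3389 Ω, so V_mid = 24.6 × 3389/36390 = 2.291 V.
Stage 2 is itself unloaded: V_out = V_mid × R4/(R3+R4) = 2.291 × 8200/8585 = 2.19 V.

V_out ≈ 2.19 V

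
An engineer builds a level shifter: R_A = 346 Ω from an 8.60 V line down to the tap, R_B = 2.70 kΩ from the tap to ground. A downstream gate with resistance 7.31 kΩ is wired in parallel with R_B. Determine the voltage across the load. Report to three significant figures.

V_out ≈ 7.32 V

The load sits in parallel with R_B: R_B‖R_L = (2700 × 7310) / (2700 + 7310) = 1972 Ω.
V_out = 8.60 × 1972 / (346 + 1972) = 8.60 × 1972/2318 = 7.32 V.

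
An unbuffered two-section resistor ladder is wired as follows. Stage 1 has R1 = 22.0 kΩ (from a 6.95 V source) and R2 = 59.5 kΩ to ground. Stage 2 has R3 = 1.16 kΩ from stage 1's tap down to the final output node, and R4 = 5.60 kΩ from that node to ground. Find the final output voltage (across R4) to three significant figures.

Stage 2 presents R3+R4 = 6.760 kΩ as a load on stage 1's tap.
Stage 1's lower leg becomes R2‖(R3+R4) = 6.070 kΩ, so V_mid = 6.95 × 6.070/28.07 = 1.503 V.
Stage 2 is itself unloaded: V_out = V_mid × R4/(R3+R4) = 1.503 × 5.60/6.760 = 1.25 V.

V_out ≈ 1.25 V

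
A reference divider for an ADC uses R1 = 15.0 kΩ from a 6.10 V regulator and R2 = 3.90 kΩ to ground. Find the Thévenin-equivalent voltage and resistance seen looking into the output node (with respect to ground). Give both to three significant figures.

V_th = 1.26 V, R_th = 3.10 kΩ

V_th is the open-circuit tap voltage: 6.10 × 3.90/(15.0 + 3.90) = 1.26 V.
With the supply zeroed, R1 and R2 appear in parallel from the tap: R_th = R1‖R2 = (15.0 × 3.90)/18.90 = 3.10 kΩ.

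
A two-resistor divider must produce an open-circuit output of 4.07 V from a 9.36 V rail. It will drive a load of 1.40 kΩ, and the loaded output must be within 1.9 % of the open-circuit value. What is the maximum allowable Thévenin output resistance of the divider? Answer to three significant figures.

R_th ≤ 27.1 Ω

Loading drop = R_th/(R_th + R_L) ≤ 0.0190, so R_th ≤ R_L · ε/(1−ε) = 1.40 kΩ × 0.0190/0.9810 = 27.1 Ω.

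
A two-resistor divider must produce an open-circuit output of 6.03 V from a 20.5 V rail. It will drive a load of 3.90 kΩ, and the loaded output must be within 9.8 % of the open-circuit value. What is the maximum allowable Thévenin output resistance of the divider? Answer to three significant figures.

R_th ≤ 424 Ω

Loading drop = R_th/(R_th + R_L) ≤ 0.0980, so R_th ≤ R_L · ε/(1−ε) = 3.90 kΩ × 0.0980/0.9020 = 424 Ω.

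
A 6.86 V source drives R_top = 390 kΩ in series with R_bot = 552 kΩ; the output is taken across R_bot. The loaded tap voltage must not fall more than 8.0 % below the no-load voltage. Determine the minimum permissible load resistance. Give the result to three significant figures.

R_L(min) ≈ 2.63 MΩ

Output resistance R_th = R_top‖R_bot = (390 × 552)/942.0 = 228.5 kΩ.
The fractional drop is R_th/(R_th + R_L); requiring this ≤ 0.0800 gives R_L ≥ R_th(1/0.0800 − 1) = 228.5 × 11.50 = 2.63 MΩ.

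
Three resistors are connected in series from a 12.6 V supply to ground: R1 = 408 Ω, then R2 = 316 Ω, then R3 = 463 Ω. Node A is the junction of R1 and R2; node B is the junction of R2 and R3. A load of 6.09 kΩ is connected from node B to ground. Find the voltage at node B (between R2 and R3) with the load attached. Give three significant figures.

V ≈ 4.70 V

At node B, R3 is in parallel with the load: R3‖R_L = 430.3 Ω.
Below node A the resistance is R2 + (R3‖R_L) = 746.3 Ω, so V_A = 12.6 × 746.3/1154 = 8.146 V.
Then V_B = V_A × (R3‖R_L)/(R2 + R3‖R_L) = 8.146 × 430.3/746.3 = 4.70 V.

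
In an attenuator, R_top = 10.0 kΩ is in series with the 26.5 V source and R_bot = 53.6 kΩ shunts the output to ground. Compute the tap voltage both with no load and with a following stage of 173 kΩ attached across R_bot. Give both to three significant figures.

Open-circuit: V = 26.5 × 53.6/(10.0 + 53.6) = 22.3 V.
With the load, R_bot becomes R_bot‖R_L = 40.92 kΩ, so V = 26.5 × 40.92/50.92 = 21.3 V.

Unloaded: 22.3 V; loaded: 21.3 V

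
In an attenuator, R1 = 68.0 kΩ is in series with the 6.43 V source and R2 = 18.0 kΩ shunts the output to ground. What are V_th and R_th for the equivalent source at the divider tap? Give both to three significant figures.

V_th is the open-circuit tap voltage: 6.43 × 18.0/(68.0 + 18.0) = 1.35 V.
With the supply zeroed, R1 and R2 appear in parallel from the tap: R_th = R1‖R2 = (68.0 × 18.0)/86.00 = 14.2 kΩ.

V_th = 1.35 V, R_th = 14.2 kΩ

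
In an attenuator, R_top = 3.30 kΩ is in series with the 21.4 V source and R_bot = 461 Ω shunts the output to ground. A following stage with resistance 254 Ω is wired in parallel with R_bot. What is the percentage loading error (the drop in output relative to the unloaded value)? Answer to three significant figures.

The divider's output (Thévenin) resistance is R_top‖R_bot = 404.5 Ω.
Fractional drop under load = R_th/(R_th + R_L) = 404.5 / (404.5 + 254) = 0.6143.
So the output falls by 61.4 %.

61.4 %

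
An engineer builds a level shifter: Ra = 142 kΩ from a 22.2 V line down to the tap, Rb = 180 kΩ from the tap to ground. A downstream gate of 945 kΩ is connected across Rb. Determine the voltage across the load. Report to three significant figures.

The load sits in parallel with Rb: Rb‖R_L = (180 × 945) / (180 + 945) = 151.2 kΩ.
V_out = 22.2 × 151.2 / (142 + 151.2) = 22.2 × 151.2/293.2 = 11.4 V.

V_out ≈ 11.4 V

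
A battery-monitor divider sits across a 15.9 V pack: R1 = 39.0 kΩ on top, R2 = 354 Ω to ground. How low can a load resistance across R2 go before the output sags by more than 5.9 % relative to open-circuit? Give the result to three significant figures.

Output resistance R_th = R1‖R2 = (39000 × 354)/39350 = 350.8 Ω.
The fractional drop is R_th/(R_th + R_L); requiring this ≤ 0.0590 gives R_L ≥ R_th(1/0.0590 − 1) = 350.8 × 15.95 = 5.60 kΩ.

R_L(min) ≈ 5.60 kΩ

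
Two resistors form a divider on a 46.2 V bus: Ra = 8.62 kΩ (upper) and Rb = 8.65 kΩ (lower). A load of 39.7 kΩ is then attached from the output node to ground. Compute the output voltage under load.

V_out ≈ 20.9 V

The load sits in parallel with Rb: Rb‖R_L = (8.65 × 39.7) / (8.65 + 39.7) = 7.102 kΩ.
V_out = 46.2 × 7.102 / (8.62 + 7.102) = 46.2 × 7.102/15.72 = 20.9 V.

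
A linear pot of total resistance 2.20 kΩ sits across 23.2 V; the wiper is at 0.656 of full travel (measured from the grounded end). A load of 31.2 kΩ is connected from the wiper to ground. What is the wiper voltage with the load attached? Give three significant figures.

V ≈ 15.0 V

The wiper splits the pot into (1−α)R = 756.8 Ω above and αR = 1443 Ω below.
Lower section ‖ load = 1379 Ω.
V_wiper = 23.2 × 1379/(756.8 + 1379) = 15.0 V.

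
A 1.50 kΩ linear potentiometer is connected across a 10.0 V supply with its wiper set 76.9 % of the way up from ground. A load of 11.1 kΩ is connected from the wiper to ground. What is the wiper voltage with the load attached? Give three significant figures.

The wiper splits the pot into (1−α)R = 346.5 Ω above and αR = 1154 Ω below.
Lower section ‖ load = 1045 Ω.
V_wiper = 10.0 × 1045/(346.5 + 1045) = 7.51 V.

V ≈ 7.51 V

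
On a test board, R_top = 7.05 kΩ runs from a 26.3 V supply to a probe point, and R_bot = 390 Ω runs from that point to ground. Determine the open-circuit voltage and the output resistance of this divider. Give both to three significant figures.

V_th = 1.38 V, R_th = 370 Ω

V_th is the open-circuit tap voltage: 26.3 × 390/(7050 + 390) = 1.38 V.
With the supply zeroed, R_top and R_bot appear in parallel from the tap: R_th = R_top‖R_bot = (7050 × 390)/7440 = 370 Ω.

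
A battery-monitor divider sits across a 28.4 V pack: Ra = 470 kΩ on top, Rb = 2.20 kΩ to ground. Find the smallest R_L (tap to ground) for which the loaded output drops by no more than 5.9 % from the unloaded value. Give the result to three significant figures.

Output resistance R_th = Ra‖Rb = (470 × 2.20)/472.2 = 2.190 kΩ.
The fractional drop is R_th/(R_th + R_L); requiring this ≤ 0.0590 gives R_L ≥ R_th(1/0.0590 − 1) = 2.190 × 15.95 = 34.9 kΩ.

R_L(min) ≈ 34.9 kΩ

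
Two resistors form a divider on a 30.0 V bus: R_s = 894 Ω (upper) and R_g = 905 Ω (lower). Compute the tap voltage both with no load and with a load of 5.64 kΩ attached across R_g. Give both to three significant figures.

Unloaded: 15.1 V; loaded: 14.0 V

Open-circuit: V = 30.0 × 905/(894 + 905) = 15.1 V.
With the load, R_g becomes R_g‖R_L = 779.9 Ω, so V = 30.0 × 779.9/1674 = 14.0 V.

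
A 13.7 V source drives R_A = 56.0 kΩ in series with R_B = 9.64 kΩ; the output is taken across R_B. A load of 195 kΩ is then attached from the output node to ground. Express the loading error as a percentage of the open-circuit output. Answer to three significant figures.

The divider's output (Thévenin) resistance is R_A‖R_B = 8.224 kΩ.
Fractional drop under load = R_th/(R_th + R_L) = 8.224 / (8.224 + 195) = 0.04047.
So the output falls by 4.05 %.

4.05 %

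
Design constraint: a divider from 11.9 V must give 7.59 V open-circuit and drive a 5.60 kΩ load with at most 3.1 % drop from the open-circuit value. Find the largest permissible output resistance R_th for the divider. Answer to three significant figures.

Loading drop = R_th/(R_th + R_L) ≤ 0.0310, so R_th ≤ R_L · ε/(1−ε) = 5.60 kΩ × 0.0310/0.9690 = 179 Ω.
(Any R1, R2 with R2/(R1+R2) = 0.638 and R1‖R2 ≤ 179 Ω will meet the spec.)

R_th ≤ 179 Ω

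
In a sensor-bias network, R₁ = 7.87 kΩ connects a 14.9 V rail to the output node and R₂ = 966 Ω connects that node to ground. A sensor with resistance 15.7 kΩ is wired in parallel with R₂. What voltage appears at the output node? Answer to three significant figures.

V_out ≈ 1.54 V

The load sits in parallel with R₂: R₂‖R_L = (966 × 15700) / (966 + 15700) = 910.0 Ω.
V_out = 14.9 × 910.0 / (7870 + 910.0) = 14.9 × 910.0/8780 = 1.54 V.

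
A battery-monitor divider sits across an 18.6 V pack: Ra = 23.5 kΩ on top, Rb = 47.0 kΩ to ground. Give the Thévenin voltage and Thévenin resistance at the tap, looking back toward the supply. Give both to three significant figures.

V_th = 12.4 V, R_th = 15.7 kΩ

V_th is the open-circuit tap voltage: 18.6 × 47.0/(23.5 + 47.0) = 12.4 V.
With the supply zeroed, Ra and Rb appear in parallel from the tap: R_th = Ra‖Rb = (23.5 × 47.0)/70.50 = 15.7 kΩ.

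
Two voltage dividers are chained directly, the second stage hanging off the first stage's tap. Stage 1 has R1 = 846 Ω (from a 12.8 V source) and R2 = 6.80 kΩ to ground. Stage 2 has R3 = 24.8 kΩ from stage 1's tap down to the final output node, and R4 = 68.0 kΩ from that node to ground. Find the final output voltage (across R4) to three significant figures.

Stage 2 presents R3+R4 = 92800 Ω as a load on stage 1's tap.
Stage 1's lower leg becomes R2‖(R3+R4) = 6336 Ω, so V_mid = 12.8 × 6336/7182 = 11.29 V.
Stage 2 is itself unloaded: V_out = V_mid × R4/(R3+R4) = 11.29 × 68000/92800 = 8.27 V.

V_out ≈ 8.27 V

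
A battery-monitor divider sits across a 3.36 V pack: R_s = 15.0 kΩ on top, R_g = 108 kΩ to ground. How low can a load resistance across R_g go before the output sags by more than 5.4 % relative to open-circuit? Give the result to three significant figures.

Output resistance R_th = R_s‖R_g = (15.0 × 108)/123.0 = 13.17 kΩ.
The fractional drop is R_th/(R_th + R_L); requiring this ≤ 0.0540 gives R_L ≥ R_th(1/0.0540 − 1) = 13.17 × 17.52 = 231 kΩ.

R_L(min) ≈ 231 kΩ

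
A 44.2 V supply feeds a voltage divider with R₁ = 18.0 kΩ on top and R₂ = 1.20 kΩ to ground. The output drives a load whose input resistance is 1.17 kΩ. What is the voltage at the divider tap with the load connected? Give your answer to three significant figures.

V_out ≈ 1.41 V

The load sits in parallel with R₂: R₂‖R_L = (1.20 × 1.17) / (1.20 + 1.17) = 0.5924 kΩ.
V_out = 44.2 × 0.5924 / (18.0 + 0.5924) = 44.2 × 0.5924/18.59 = 1.41 V.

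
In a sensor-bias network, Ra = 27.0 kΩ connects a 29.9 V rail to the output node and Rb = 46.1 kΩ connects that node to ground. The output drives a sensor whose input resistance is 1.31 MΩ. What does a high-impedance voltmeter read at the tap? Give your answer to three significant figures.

V_out ≈ 18.6 V

The load sits in parallel with Rb: Rb‖R_L = (46.1 × 1310) / (46.1 + 1310) = 44.53 kΩ.
V_out = 29.9 × 44.53 / (27.0 + 44.53) = 29.9 × 44.53/71.53 = 18.6 V.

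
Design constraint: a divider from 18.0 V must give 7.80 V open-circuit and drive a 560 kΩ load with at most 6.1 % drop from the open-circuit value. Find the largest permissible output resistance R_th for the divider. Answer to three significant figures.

R_th ≤ 36.4 kΩ

Loading drop = R_th/(R_th + R_L) ≤ 0.0610, so R_th ≤ R_L · ε/(1−ε) = 560 kΩ × 0.0610/0.9390 = 36.4 kΩ.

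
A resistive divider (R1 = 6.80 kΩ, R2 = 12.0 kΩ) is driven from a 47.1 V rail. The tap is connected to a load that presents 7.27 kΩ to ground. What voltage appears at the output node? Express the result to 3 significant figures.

The load sits in parallel with R2: R2‖R_L = (12.0 × 7.27) / (12.0 + 7.27) = 4.527 kΩ.
V_out = 47.1 × 4.527 / (6.80 + 4.527) = 47.1 × 4.527/11.33 = 18.8 V.

V_out ≈ 18.8 V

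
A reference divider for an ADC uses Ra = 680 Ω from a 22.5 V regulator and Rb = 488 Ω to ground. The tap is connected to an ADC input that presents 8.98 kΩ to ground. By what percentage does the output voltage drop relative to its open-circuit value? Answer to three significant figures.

The divider's output (Thévenin) resistance is Ra‖Rb = 284.1 Ω.
Fractional drop under load = R_th/(R_th + R_L) = 284.1 / (284.1 + 8980) = 0.03067.
So the output falls by 3.07 %.

3.07 %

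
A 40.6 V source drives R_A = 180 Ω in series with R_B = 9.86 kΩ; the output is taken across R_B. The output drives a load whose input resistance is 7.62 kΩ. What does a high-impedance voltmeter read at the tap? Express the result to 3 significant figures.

The load sits in parallel with R_B: R_B‖R_L = (9860 × 7620) / (9860 + 7620) = 4298 Ω.
V_out = 40.6 × 4298 / (180 + 4298) = 40.6 × 4298/4478 = 39.0 V.

V_out ≈ 39.0 V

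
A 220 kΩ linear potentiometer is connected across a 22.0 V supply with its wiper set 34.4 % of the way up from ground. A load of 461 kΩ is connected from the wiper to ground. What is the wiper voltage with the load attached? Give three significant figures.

V ≈ 6.83 V

The wiper splits the pot into (1−α)R = 144.3 kΩ above and αR = 75.68 kΩ below.
Lower section ‖ load = 65.01 kΩ.
V_wiper = 22.0 × 65.01/(144.3 + 65.01) = 6.83 V.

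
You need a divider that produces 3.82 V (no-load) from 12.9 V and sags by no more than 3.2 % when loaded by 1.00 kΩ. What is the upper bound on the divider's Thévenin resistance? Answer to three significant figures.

R_th ≤ 33.1 Ω

Loading drop = R_th/(R_th + R_L) ≤ 0.0320, so R_th ≤ R_L · ε/(1−ε) = 1.00 kΩ × 0.0320/0.9680 = 33.1 Ω.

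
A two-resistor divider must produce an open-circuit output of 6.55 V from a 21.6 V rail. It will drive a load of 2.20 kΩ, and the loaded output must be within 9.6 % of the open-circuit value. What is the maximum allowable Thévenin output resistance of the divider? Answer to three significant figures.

Loading drop = R_th/(R_th + R_L) ≤ 0.0960, so R_th ≤ R_L · ε/(1−ε) = 2.20 kΩ × 0.0960/0.9040 = 234 Ω.

R_th ≤ 234 Ω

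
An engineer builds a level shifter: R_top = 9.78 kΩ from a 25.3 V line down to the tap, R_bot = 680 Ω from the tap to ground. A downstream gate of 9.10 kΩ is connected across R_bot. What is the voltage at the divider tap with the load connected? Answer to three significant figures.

V_out ≈ 1.54 V

The load sits in parallel with R_bot: R_bot‖R_L = (680 × 9100) / (680 + 9100) = 632.7 Ω.
V_out = 25.3 × 632.7 / (9780 + 632.7) = 25.3 × 632.7/10410 = 1.54 V.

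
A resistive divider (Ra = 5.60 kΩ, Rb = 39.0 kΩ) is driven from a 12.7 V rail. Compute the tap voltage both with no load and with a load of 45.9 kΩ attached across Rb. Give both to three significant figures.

Open-circuit: V = 12.7 × 39.0/(5.60 + 39.0) = 11.1 V.
With the load, Rb becomes Rb‖R_L = 21.08 kΩ, so V = 12.7 × 21.08/26.68 = 10.0 V.

Unloaded: 11.1 V; loaded: 10.0 V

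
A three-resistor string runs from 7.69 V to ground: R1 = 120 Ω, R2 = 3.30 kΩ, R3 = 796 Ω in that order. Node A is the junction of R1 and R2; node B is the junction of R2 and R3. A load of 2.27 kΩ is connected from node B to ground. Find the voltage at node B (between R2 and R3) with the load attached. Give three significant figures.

At node B, R3 is in parallel with the load: R3‖R_L = 589.3 Ω.
Below node A the resistance is R2 + (R3‖R_L) = 3889 Ω, so V_A = 7.69 × 3889/4009 = 7.460 V.
Then V_B = V_A × (R3‖R_L)/(R2 + R3‖R_L) = 7.460 × 589.3/3889 = 1.13 V.

V ≈ 1.13 V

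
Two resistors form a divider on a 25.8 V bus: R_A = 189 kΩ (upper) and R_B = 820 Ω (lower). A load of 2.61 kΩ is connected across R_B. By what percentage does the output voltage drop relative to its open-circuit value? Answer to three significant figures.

The divider's output (Thévenin) resistance is R_A‖R_B = 816.5 Ω.
Fractional drop under load = R_th/(R_th + R_L) = 816.5 / (816.5 + 2610) = 0.2383.
So the output falls by 23.8 %.

23.8 %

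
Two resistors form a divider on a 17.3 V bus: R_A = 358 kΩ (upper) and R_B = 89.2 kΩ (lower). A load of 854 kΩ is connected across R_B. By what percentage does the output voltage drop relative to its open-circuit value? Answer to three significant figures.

The divider's output (Thévenin) resistance is R_A‖R_B = 71.41 kΩ.
Fractional drop under load = R_th/(R_th + R_L) = 71.41 / (71.41 + 854) = 0.07716.
So the output falls by 7.72 %.

7.72 %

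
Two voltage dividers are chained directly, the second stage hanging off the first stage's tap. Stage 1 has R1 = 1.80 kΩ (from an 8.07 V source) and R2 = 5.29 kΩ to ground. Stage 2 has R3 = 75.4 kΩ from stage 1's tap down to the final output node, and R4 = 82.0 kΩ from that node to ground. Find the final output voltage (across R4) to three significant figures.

Stage 2 presents R3+R4 = 157.4 kΩ as a load on stage 1's tap.
Stage 1's lower leg becomes R2‖(R3+R4) = 5.118 kΩ, so V_mid = 8.07 × 5.118/6.918 = 5.970 V.
Stage 2 is itself unloaded: V_out = V_mid × R4/(R3+R4) = 5.970 × 82.0/157.4 = 3.11 V.

V_out ≈ 3.11 V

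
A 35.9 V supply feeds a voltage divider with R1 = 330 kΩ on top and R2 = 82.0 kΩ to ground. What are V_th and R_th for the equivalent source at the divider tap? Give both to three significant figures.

V_th is the open-circuit tap voltage: 35.9 × 82.0/(330 + 82.0) = 7.15 V.
With the supply zeroed, R1 and R2 appear in parallel from the tap: R_th = R1‖R2 = (330 × 82.0)/412.0 = 65.7 kΩ.

V_th = 7.15 V, R_th = 65.7 kΩ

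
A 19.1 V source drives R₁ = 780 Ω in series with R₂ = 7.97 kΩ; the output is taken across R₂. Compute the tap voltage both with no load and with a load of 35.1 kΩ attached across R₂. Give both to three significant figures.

Unloaded: 17.4 V; loaded: 17.1 V

Open-circuit: V = 19.1 × 7970/(780 + 7970) = 17.4 V.
With the load, R₂ becomes R₂‖R_L = 6495 Ω, so V = 19.1 × 6495/7275 = 17.1 V.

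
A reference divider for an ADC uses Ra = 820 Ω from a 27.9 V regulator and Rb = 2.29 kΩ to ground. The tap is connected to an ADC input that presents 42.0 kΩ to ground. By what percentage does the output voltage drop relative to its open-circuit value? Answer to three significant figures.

1.42 %

The divider's output (Thévenin) resistance is Ra‖Rb = 603.8 Ω.
Fractional drop under load = R_th/(R_th + R_L) = 603.8 / (603.8 + 42000) = 0.01417.
So the output falls by 1.42 %.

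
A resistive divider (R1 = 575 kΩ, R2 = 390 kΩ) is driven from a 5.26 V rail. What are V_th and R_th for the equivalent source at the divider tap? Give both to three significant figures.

V_th = 2.13 V, R_th = 232 kΩ

V_th is the open-circuit tap voltage: 5.26 × 390/(575 + 390) = 2.13 V.
With the supply zeroed, R1 and R2 appear in parallel from the tap: R_th = R1‖R2 = (575 × 390)/965.0 = 232 kΩ.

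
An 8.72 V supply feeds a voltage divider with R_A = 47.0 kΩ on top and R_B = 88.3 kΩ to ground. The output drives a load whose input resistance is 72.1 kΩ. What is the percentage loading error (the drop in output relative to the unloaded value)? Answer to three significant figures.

29.8 %

The divider's output (Thévenin) resistance is R_A‖R_B = 30.67 kΩ.
Fractional drop under load = R_th/(R_th + R_L) = 30.67 / (30.67 + 72.1) = 0.2985.
So the output falls by 29.8 %.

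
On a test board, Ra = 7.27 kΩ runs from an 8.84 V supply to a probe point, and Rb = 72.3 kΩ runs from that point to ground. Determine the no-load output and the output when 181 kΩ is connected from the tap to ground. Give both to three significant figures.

Unloaded: 8.03 V; loaded: 7.75 V

Open-circuit: V = 8.84 × 72.3/(7.27 + 72.3) = 8.03 V.
With the load, Rb becomes Rb‖R_L = 51.66 kΩ, so V = 8.84 × 51.66/58.93 = 7.75 V.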